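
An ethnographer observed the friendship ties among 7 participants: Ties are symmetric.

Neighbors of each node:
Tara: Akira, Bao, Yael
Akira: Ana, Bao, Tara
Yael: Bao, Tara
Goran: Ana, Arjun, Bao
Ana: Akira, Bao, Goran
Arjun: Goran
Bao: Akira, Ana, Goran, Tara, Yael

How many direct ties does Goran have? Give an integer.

Goran is directly tied to Ana, Arjun, and Bao. That is 3 neighbors, so the degree of Goran is 3.

3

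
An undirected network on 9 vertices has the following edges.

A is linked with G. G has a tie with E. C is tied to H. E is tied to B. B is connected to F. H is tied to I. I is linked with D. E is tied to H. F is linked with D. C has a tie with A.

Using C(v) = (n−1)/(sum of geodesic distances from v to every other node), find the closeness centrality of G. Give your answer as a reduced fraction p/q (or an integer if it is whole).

4/9

Distances from G: A:1, B:2, C:2, D:4, E:1, F:3, H:2, I:3. Sum = 18.
n = 9, so closeness = 8/18 = 4/9.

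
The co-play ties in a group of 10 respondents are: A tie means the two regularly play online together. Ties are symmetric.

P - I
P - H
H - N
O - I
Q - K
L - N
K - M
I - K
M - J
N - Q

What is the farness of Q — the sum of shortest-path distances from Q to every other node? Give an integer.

Distances from Q: H:2, I:2, J:3, K:1, L:2, M:2, N:1, O:3, P:3.
Sum = 2 + 2 + 3 + 1 + 2 + 2 + 1 + 3 + 3 = 19.

19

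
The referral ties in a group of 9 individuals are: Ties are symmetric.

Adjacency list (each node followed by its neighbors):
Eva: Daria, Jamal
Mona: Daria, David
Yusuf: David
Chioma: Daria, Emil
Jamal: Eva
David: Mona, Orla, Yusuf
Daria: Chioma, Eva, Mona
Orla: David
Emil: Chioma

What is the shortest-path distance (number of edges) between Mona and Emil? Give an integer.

3

One shortest route is Mona – Daria – Chioma – Emil, which uses 3 edges, and at distance 2 from Mona we only reach {Chioma, Eva, Orla, Yusuf}, which does not include Emil. So d(Mona,Emil) = 3.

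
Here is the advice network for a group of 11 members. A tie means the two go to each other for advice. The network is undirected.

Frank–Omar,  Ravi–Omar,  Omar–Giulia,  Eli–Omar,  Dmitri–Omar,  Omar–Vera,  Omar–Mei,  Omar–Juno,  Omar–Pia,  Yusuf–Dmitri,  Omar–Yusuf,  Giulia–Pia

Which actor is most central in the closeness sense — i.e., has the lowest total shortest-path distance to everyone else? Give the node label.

Omar

Farness (sum of distances to all others) for each node — Dmitri:18, Eli:19, Frank:19, Giulia:18, Juno:19, Mei:19, Omar:10, Pia:18, Ravi:19, Vera:19, Yusuf:18.
The smallest farness is 10, for Omar, so Omar has the highest closeness.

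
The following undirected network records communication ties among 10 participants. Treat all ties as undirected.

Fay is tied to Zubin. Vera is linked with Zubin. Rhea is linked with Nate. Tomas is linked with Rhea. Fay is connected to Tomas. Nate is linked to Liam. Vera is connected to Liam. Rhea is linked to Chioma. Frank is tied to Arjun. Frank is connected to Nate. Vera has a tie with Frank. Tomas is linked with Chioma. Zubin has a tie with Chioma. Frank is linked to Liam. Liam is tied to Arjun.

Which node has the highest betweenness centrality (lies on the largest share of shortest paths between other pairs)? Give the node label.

Zubin

Unnormalized betweenness of each node: Arjun:0, Chioma:8/3, Fay:1, Frank:14/3, Liam:14/3, Nate:49/6, Rhea:47/6, Tomas:5/2, Vera:49/6, Zubin:25/3.
Zubin has the largest value, 25/3, making it the main broker — the node through which the most shortest paths run.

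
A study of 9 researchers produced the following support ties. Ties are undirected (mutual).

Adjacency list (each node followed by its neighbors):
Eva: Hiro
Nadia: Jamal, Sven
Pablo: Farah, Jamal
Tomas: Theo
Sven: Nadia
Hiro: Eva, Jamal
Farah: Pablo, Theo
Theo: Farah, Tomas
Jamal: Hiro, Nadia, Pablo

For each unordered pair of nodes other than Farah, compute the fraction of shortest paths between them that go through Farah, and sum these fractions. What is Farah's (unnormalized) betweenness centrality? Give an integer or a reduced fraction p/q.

12

Pairs whose geodesics pass through Farah — Eva–Theo: 1; Eva–Tomas: 1; Nadia–Theo: 1; Nadia–Tomas: 1; Jamal–Theo: 1; Jamal–Tomas: 1; Hiro–Theo: 1; Hiro–Tomas: 1; Theo–Pablo: 1; Theo–Sven: 1; Pablo–Tomas: 1; Sven–Tomas: 1.
All other pairs contribute 0.
Summing the contributions gives betweenness(Farah) = 12.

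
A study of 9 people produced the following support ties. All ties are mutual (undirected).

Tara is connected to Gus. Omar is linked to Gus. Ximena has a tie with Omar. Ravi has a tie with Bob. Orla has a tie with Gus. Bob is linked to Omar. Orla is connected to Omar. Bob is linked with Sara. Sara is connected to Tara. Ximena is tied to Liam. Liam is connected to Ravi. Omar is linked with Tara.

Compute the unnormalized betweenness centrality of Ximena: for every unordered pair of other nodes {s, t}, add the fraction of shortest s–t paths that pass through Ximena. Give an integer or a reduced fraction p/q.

Pairs whose geodesics pass through Ximena — Liam–Tara: 1; Liam–Gus: 1; Liam–Orla: 1; Liam–Omar: 1.
All other pairs contribute 0.
Summing the contributions gives betweenness(Ximena) = 4.

4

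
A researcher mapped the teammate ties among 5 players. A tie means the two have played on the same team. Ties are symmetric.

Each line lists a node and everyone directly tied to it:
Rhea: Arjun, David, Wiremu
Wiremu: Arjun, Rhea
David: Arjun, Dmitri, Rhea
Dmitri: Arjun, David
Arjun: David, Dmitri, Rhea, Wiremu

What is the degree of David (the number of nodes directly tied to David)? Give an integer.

3

David is directly tied to Arjun, Dmitri, and Rhea. That is 3 neighbors, so the degree of David is 3.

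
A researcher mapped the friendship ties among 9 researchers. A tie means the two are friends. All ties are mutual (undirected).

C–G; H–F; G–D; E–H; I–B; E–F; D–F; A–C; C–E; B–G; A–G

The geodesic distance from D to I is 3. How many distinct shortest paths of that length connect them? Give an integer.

1

The shortest distance is 3, and the only length-3 path is D–G–B–I. So there is exactly 1 shortest path.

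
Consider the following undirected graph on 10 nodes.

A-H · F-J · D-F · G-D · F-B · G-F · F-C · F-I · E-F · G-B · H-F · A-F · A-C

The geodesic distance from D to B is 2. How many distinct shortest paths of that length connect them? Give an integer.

2

The shortest distance is 2. The length-2 paths are: D–F–B; D–G–B.
That gives 2 distinct shortest paths.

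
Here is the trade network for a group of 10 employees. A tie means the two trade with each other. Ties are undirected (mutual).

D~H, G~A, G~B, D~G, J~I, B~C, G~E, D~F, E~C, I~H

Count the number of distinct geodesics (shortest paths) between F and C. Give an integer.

2

The shortest distance is 4. The length-4 paths are: F–D–G–E–C; F–D–G–B–C.
That gives 2 distinct shortest paths.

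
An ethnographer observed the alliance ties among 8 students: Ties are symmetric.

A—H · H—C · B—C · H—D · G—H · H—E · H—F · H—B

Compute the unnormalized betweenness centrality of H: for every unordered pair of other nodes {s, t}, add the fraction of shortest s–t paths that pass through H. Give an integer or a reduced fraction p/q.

Pairs whose geodesics pass through H — F–G: 1; F–D: 1; F–C: 1; F–A: 1; F–E: 1; F–B: 1; G–D: 1; G–C: 1; G–A: 1; G–E: 1; G–B: 1; D–C: 1; D–A: 1; D–E: 1 … (+6 more pairs).
All other pairs contribute 0.
Summing the contributions gives betweenness(H) = 20.

20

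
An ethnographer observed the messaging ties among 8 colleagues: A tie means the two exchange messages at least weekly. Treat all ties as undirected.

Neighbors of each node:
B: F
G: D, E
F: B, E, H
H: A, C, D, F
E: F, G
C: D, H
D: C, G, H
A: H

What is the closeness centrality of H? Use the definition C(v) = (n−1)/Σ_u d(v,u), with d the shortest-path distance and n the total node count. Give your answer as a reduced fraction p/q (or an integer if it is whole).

7/10

Distances from H: A:1, B:2, C:1, D:1, E:2, F:1, G:2. Sum = 10.
n = 8, so closeness = 7/10.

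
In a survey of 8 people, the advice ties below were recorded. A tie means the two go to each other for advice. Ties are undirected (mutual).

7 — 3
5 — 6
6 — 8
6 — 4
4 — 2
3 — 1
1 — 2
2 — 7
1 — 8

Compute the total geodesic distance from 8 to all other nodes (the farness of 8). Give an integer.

13

Distances from 8: 1:1, 2:2, 3:2, 4:2, 5:2, 6:1, 7:3.
Sum = 1 + 2 + 2 + 2 + 2 + 1 + 3 = 13.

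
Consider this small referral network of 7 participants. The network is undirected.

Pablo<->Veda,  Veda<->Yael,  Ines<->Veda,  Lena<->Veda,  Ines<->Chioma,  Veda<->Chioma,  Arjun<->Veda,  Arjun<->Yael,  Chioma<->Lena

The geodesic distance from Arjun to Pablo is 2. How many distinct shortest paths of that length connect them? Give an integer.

1

The shortest distance is 2, and the only length-2 path is Arjun–Veda–Pablo. So there is exactly 1 shortest path.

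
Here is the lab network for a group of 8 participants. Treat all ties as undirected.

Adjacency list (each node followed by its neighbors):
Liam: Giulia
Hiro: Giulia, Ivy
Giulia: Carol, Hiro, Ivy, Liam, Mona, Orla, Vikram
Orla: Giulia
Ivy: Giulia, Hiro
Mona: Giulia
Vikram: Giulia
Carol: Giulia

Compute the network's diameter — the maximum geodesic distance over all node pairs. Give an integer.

2

Eccentricity of each node (its greatest distance to any other): Carol:2, Giulia:1, Hiro:2, Ivy:2, Liam:2, Mona:2, Orla:2, Vikram:2.
The maximum eccentricity is 2, realized for instance by the pair Orla–Hiro via Orla – Giulia – Hiro. So the diameter is 2.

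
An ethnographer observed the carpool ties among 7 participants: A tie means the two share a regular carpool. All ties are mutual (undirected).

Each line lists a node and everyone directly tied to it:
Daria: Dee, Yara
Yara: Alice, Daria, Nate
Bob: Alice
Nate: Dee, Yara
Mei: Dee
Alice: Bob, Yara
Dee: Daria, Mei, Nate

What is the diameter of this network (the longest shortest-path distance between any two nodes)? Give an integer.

5

Eccentricity of each node (its greatest distance to any other): Alice:4, Bob:5, Daria:3, Dee:4, Mei:5, Nate:3, Yara:3.
The maximum eccentricity is 5, realized for instance by the pair Mei–Bob via Mei – Dee – Nate – Yara – Alice – Bob. So the diameter is 5.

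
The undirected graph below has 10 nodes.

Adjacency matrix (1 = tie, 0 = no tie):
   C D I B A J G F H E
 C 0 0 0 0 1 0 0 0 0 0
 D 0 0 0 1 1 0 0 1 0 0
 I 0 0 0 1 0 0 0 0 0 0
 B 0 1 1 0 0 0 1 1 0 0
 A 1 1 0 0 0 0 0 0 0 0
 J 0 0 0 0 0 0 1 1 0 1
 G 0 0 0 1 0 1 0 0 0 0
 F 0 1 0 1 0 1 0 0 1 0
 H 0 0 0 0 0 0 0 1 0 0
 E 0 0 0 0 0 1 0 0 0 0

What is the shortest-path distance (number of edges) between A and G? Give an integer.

One shortest route is A – D – B – G, which uses 3 edges, and at distance 2 from A we only reach {B, F}, which does not include G. So d(A,G) = 3.

3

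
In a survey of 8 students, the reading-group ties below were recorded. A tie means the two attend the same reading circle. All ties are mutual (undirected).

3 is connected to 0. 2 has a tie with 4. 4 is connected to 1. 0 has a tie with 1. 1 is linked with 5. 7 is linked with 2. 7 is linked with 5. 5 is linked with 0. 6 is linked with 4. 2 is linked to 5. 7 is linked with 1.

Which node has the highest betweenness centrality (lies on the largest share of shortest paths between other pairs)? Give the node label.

1

Unnormalized betweenness of each node: 0:6, 1:7, 2:2, 3:0, 4:19/3, 5:10/3, 6:0, 7:1/3.
1 has the largest value, 7, making it the main broker — the node through which the most shortest paths run.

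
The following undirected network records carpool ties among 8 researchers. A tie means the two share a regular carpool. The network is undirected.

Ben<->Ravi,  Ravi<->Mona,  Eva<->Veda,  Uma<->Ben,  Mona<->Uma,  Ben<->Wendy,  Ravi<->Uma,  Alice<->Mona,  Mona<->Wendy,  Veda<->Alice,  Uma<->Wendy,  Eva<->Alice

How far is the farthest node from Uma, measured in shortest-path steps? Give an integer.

Distances from Uma: Alice:2, Ben:1, Eva:3, Mona:1, Ravi:1, Veda:3, Wendy:1.
The largest is 3 (to Eva and Veda), so the eccentricity of Uma is 3.

3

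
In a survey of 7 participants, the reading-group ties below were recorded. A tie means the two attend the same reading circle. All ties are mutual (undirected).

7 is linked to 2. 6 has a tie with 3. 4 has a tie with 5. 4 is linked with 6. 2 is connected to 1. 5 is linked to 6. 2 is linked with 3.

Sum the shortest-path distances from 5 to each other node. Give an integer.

Distances from 5: 1:4, 2:3, 3:2, 4:1, 6:1, 7:4.
Sum = 4 + 3 + 2 + 1 + 1 + 4 = 15.

15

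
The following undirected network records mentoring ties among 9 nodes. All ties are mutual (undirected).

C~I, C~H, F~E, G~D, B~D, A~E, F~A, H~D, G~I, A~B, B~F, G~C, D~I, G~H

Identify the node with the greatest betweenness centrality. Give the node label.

D

Unnormalized betweenness of each node: A:3, B:15, C:1/3, D:49/3, E:0, F:3, G:2, H:5/3, I:5/3.
D has the largest value, 49/3, making it the main broker — the node through which the most shortest paths run.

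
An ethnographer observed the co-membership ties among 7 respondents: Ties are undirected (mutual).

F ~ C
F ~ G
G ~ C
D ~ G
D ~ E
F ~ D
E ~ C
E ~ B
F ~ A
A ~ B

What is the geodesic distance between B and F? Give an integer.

2

One shortest route is B – A – F, which uses 2 edges, and B and F are not directly tied, so nothing shorter exists. So d(B,F) = 2.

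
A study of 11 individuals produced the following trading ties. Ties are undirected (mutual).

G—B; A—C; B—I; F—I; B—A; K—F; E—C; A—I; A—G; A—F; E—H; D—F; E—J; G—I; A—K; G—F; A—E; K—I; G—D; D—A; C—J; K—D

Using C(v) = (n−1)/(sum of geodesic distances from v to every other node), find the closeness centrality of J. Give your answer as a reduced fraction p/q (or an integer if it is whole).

Distances from J: A:2, B:3, C:1, D:3, E:1, F:3, G:3, H:2, I:3, K:3. Sum = 24.
n = 11, so closeness = 10/24 = 5/12.

5/12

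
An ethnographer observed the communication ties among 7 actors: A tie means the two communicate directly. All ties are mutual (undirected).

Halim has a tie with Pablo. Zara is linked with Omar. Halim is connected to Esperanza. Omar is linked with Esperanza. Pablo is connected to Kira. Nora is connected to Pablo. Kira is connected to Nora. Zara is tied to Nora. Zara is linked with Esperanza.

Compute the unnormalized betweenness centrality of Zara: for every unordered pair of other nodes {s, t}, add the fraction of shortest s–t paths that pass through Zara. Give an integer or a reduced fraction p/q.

Pairs whose geodesics pass through Zara — Pablo–Omar: 1/2; Kira–Omar: 1; Kira–Esperanza: 1/2; Nora–Omar: 1; Nora–Esperanza: 1.
All other pairs contribute 0.
Summing the contributions gives betweenness(Zara) = 4.

4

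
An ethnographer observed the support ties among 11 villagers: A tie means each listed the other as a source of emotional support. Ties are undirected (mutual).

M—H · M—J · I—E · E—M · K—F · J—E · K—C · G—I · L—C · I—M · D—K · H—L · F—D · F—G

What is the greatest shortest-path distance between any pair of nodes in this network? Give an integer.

5

Eccentricity of each node (its greatest distance to any other): C:4, D:5, E:4, F:4, G:4, H:4, I:4, J:5, K:5, L:4, M:4.
The maximum eccentricity is 5, realized for instance by the pair K–J via K – F – G – I – E – J. So the diameter is 5.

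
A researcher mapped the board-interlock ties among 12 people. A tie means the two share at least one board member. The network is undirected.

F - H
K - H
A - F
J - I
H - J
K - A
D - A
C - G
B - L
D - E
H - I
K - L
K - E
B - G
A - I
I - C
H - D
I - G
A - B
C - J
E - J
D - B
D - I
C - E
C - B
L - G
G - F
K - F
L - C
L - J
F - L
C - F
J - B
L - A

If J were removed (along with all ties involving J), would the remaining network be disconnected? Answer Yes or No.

Even without J, every remaining node can still reach every other (the residual graph is connected), so J is not a cut vertex.

No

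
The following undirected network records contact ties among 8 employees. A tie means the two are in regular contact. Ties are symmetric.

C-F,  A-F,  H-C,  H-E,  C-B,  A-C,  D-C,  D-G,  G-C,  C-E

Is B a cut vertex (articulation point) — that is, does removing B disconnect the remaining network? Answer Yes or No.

No

Even without B, every remaining node can still reach every other (the residual graph is connected), so B is not a cut vertex.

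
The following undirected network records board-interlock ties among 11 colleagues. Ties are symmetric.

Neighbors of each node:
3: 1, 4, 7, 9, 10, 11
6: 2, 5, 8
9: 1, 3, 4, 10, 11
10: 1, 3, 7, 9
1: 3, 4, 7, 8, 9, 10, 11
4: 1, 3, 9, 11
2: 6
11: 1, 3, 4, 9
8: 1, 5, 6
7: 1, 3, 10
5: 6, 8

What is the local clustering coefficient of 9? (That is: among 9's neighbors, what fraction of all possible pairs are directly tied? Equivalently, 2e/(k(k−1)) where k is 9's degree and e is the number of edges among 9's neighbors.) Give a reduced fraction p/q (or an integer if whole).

4/5

9's neighbors: 1, 3, 4, 10, and 11 (k = 5).
Possible neighbor pairs: C(5,2) = 10. Edges among them: 1–3, 1–4, 1–10, 1–11, 3–4, 3–10, 3–11, 4–11 → e = 8.
Clustering(9) = 8/10 = 4/5.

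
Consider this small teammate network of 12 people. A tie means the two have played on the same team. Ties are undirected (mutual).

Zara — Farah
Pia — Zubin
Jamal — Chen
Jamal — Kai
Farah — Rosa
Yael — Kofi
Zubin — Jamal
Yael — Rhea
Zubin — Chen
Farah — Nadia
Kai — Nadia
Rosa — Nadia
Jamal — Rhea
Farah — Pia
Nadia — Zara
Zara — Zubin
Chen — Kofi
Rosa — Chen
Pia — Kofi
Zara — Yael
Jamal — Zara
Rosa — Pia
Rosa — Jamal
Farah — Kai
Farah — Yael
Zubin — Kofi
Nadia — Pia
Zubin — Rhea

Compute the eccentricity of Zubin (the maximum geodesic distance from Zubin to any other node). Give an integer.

Distances from Zubin: Chen:1, Farah:2, Jamal:1, Kai:2, Kofi:1, Nadia:2, Pia:1, Rhea:1, Rosa:2, Yael:2, Zara:1.
The largest is 2 (to Rosa, Kai, Yael, Farah, and Nadia), so the eccentricity of Zubin is 2.

2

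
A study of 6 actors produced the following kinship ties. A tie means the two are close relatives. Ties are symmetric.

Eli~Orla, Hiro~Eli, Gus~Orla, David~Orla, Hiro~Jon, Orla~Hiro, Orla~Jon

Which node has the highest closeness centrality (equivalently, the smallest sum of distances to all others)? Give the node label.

Orla

Farness (sum of distances to all others) for each node — David:9, Eli:8, Gus:9, Hiro:7, Jon:8, Orla:5.
The smallest farness is 5, for Orla, so Orla has the highest closeness.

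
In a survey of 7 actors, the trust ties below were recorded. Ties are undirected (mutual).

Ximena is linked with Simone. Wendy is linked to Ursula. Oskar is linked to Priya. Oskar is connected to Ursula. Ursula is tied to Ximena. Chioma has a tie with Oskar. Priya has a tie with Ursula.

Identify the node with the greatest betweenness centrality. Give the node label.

Ursula

Unnormalized betweenness of each node: Chioma:0, Oskar:5, Priya:0, Simone:0, Ursula:11, Wendy:0, Ximena:5.
Ursula has the largest value, 11, making it the main broker — the node through which the most shortest paths run.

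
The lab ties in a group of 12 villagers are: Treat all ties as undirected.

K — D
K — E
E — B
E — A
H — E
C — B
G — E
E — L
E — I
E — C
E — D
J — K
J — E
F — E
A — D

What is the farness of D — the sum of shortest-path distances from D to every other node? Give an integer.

19

Distances from D: A:1, B:2, C:2, E:1, F:2, G:2, H:2, I:2, J:2, K:1, L:2.
Sum = 1 + 2 + 2 + 1 + 2 + 2 + 2 + 2 + 2 + 1 + 2 = 19.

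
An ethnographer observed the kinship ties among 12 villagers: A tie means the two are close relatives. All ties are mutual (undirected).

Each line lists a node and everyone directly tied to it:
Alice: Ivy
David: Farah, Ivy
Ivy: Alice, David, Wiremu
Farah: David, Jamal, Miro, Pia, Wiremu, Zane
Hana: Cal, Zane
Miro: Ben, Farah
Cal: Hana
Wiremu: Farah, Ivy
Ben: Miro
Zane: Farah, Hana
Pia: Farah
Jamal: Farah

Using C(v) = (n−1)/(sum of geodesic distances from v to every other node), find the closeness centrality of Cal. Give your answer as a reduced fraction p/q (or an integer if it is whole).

11/42

Distances from Cal: Alice:6, Ben:5, David:4, Farah:3, Hana:1, Ivy:5, Jamal:4, Miro:4, Pia:4, Wiremu:4, Zane:2. Sum = 42.
n = 12, so closeness = 11/42.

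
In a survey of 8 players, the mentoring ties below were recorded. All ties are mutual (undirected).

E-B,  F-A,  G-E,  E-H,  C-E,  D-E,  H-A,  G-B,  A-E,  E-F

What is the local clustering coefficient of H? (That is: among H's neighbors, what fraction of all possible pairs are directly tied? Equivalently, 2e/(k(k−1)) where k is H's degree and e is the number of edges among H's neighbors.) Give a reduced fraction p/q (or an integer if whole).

H's neighbors: A and E (k = 2).
Possible neighbor pairs: C(2,2) = 1. Edges among them: A–E → e = 1.
Clustering(H) = 1/1.

1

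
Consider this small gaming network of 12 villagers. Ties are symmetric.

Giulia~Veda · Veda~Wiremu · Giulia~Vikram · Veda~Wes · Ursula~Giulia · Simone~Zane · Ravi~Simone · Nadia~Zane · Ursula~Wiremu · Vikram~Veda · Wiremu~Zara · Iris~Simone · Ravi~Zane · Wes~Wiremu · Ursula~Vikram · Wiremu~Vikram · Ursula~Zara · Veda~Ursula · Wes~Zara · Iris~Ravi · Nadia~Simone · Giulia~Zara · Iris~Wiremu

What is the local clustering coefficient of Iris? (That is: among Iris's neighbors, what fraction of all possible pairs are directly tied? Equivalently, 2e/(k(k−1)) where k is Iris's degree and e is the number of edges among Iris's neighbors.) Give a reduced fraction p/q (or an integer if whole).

Iris's neighbors: Ravi, Simone, and Wiremu (k = 3).
Possible neighbor pairs: C(3,2) = 3. Edges among them: Ravi–Simone → e = 1.
Clustering(Iris) = 1/3.

1/3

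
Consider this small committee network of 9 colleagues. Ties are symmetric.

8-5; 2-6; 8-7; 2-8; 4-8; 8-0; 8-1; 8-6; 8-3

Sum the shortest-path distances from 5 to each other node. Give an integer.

Distances from 5: 0:2, 1:2, 2:2, 3:2, 4:2, 6:2, 7:2, 8:1.
Sum = 2 + 2 + 2 + 2 + 2 + 2 + 2 + 1 = 15.

15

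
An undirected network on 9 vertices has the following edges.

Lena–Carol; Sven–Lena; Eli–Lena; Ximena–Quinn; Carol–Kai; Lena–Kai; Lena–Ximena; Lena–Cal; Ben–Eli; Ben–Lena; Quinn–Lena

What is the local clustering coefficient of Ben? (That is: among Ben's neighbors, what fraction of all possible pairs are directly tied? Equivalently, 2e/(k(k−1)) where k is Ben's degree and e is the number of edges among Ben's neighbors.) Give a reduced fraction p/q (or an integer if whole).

Ben's neighbors: Eli and Lena (k = 2).
Possible neighbor pairs: C(2,2) = 1. Edges among them: Eli–Lena → e = 1.
Clustering(Ben) = 1/1.

1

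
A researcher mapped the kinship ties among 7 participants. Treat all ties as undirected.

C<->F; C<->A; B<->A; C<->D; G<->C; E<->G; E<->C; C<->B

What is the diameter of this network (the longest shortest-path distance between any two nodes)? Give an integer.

2

Eccentricity of each node (its greatest distance to any other): A:2, B:2, C:1, D:2, E:2, F:2, G:2.
The maximum eccentricity is 2, realized for instance by the pair B–F via B – C – F. So the diameter is 2.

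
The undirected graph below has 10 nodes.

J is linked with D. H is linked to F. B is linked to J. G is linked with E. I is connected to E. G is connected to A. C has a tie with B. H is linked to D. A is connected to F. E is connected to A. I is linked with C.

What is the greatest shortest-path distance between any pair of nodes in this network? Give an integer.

5

Eccentricity of each node (its greatest distance to any other): A:4, B:4, C:4, D:4, E:4, F:4, G:5, H:4, I:4, J:5.
The maximum eccentricity is 5, realized for instance by the pair J–G via J – D – H – F – A – G. So the diameter is 5.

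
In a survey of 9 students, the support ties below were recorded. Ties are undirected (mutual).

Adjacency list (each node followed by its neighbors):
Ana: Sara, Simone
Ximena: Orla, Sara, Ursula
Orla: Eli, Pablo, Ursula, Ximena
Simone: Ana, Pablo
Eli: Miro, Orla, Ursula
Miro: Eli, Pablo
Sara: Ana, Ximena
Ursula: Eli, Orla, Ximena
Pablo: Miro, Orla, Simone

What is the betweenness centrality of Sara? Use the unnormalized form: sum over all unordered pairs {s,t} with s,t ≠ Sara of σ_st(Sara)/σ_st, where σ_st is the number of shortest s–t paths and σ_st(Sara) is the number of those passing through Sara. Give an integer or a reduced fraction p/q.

7/2

Pairs whose geodesics pass through Sara — Simone–Ximena: 1/2; Eli–Ana: 2/4; Ursula–Ana: 1; Orla–Ana: 1/2; Ximena–Ana: 1.
All other pairs contribute 0.
Summing the contributions gives betweenness(Sara) = 7/2.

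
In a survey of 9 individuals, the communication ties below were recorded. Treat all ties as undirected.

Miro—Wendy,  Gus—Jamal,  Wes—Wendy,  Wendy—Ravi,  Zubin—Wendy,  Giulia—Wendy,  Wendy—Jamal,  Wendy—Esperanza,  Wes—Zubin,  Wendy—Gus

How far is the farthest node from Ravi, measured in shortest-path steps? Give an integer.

Distances from Ravi: Esperanza:2, Giulia:2, Gus:2, Jamal:2, Miro:2, Wendy:1, Wes:2, Zubin:2.
The largest is 2 (to Giulia, Jamal, Wes, Gus, Zubin, Esperanza, and Miro), so the eccentricity of Ravi is 2.

2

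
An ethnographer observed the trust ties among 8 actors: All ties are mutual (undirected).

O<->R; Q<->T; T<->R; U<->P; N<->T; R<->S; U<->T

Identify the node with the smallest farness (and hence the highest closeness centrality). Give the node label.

Farness (sum of distances to all others) for each node — N:16, O:18, P:20, Q:16, R:12, S:18, T:10, U:14.
The smallest farness is 10, for T, so T has the highest closeness.

T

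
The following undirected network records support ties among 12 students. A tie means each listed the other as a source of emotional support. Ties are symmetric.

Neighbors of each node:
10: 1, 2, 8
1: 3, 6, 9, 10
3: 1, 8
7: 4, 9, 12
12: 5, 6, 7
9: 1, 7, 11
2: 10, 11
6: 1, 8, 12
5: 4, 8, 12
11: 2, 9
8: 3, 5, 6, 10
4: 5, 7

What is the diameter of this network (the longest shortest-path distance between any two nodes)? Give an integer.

4

Eccentricity of each node (its greatest distance to any other): 1:3, 2:4, 3:3, 4:4, 5:4, 6:3, 7:3, 8:3, 9:3, 10:3, 11:4, 12:4.
The maximum eccentricity is 4, realized for instance by the pair 12–2 via 12 – 6 – 8 – 10 – 2. So the diameter is 4.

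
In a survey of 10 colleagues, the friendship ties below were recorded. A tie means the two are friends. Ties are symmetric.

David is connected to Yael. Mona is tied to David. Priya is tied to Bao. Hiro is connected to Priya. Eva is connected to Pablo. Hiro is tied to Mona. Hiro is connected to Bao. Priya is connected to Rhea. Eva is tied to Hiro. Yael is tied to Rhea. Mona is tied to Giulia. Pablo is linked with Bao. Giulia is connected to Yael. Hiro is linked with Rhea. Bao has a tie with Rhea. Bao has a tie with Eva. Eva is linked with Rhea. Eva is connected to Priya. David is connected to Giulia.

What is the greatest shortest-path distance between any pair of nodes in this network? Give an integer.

4

Eccentricity of each node (its greatest distance to any other): Bao:3, David:4, Eva:3, Giulia:4, Hiro:2, Mona:3, Pablo:4, Priya:3, Rhea:2, Yael:3.
The maximum eccentricity is 4, realized for instance by the pair David–Pablo via David – Mona – Hiro – Bao – Pablo. So the diameter is 4.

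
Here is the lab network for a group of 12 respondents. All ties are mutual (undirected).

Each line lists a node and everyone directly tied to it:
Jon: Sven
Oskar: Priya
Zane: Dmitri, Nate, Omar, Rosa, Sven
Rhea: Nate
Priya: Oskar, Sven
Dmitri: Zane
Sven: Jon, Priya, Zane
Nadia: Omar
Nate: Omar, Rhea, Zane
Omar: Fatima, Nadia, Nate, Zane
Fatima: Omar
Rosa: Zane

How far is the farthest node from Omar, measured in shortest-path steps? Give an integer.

Distances from Omar: Dmitri:2, Fatima:1, Jon:3, Nadia:1, Nate:1, Oskar:4, Priya:3, Rhea:2, Rosa:2, Sven:2, Zane:1.
The largest is 4 (to Oskar), so the eccentricity of Omar is 4.

4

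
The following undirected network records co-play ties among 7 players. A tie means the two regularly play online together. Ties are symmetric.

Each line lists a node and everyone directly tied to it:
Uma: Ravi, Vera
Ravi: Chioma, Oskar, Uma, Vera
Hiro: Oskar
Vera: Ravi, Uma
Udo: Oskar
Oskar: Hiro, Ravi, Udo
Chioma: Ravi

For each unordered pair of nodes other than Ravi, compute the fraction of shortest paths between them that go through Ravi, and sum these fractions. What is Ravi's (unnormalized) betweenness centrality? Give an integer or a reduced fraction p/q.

Pairs whose geodesics pass through Ravi — Chioma–Hiro: 1; Chioma–Udo: 1; Chioma–Vera: 1; Chioma–Oskar: 1; Chioma–Uma: 1; Hiro–Vera: 1; Hiro–Uma: 1; Udo–Vera: 1; Udo–Uma: 1; Vera–Oskar: 1; Oskar–Uma: 1.
All other pairs contribute 0.
Summing the contributions gives betweenness(Ravi) = 11.

11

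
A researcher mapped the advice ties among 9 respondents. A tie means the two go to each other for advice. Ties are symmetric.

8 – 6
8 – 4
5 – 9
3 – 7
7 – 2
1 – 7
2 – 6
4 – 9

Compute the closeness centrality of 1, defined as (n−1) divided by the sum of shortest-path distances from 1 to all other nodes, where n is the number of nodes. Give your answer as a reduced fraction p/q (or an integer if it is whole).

Distances from 1: 2:2, 3:2, 4:5, 5:7, 6:3, 7:1, 8:4, 9:6. Sum = 30.
n = 9, so closeness = 8/30 = 4/15.

4/15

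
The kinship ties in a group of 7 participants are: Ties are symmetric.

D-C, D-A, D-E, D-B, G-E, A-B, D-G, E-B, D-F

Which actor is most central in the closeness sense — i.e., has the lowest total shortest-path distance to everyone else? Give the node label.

D

Farness (sum of distances to all others) for each node — A:10, B:9, C:11, D:6, E:9, F:11, G:10.
The smallest farness is 6, for D, so D has the highest closeness.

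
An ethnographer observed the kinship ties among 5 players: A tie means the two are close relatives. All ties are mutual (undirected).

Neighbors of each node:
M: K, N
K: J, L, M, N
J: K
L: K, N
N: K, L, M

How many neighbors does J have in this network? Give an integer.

J is directly tied to K. That is 1 neighbor, so the degree of J is 1.

1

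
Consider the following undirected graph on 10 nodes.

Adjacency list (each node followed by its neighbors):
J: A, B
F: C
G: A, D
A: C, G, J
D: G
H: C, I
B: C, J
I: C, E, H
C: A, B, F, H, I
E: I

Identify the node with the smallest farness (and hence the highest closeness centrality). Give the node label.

Farness (sum of distances to all others) for each node — A:16, B:20, C:14, D:30, E:27, F:22, G:22, H:20, I:19, J:22.
The smallest farness is 14, for C, so C has the highest closeness.

C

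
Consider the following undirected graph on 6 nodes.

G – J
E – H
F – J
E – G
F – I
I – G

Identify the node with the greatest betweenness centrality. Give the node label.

G

Unnormalized betweenness of each node: E:4, F:1/2, G:13/2, H:0, I:3/2, J:3/2.
G has the largest value, 13/2, making it the main broker — the node through which the most shortest paths run.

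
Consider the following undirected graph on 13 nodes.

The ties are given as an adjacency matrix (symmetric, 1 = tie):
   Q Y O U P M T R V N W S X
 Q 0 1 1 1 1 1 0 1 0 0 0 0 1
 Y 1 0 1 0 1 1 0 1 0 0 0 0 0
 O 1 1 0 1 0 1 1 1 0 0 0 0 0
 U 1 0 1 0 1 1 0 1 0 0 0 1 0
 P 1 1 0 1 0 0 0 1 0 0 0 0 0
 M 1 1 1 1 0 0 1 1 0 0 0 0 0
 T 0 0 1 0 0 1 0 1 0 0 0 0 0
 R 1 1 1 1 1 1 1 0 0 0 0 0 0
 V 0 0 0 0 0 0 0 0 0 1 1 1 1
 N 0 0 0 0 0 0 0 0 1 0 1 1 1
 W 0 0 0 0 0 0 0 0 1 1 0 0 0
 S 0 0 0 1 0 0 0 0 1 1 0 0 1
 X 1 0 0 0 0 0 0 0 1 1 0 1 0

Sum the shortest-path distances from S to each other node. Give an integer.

22

Distances from S: M:2, N:1, O:2, P:2, Q:2, R:2, T:3, U:1, V:1, W:2, X:1, Y:3.
Sum = 2 + 1 + 2 + 2 + 2 + 2 + 3 + 1 + 1 + 2 + 1 + 3 = 22.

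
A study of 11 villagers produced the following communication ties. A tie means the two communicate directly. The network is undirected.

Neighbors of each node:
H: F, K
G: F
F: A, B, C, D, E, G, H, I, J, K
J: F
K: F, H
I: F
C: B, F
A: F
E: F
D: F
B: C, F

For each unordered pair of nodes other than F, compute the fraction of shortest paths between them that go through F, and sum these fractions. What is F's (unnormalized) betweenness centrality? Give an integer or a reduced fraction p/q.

Pairs whose geodesics pass through F — B–H: 1; B–J: 1; B–D: 1; B–A: 1; B–I: 1; B–G: 1; B–E: 1; B–K: 1; H–J: 1; H–C: 1; H–D: 1; H–A: 1; H–I: 1; H–G: 1 … (+29 more pairs).
All other pairs contribute 0.
Summing the contributions gives betweenness(F) = 43.

43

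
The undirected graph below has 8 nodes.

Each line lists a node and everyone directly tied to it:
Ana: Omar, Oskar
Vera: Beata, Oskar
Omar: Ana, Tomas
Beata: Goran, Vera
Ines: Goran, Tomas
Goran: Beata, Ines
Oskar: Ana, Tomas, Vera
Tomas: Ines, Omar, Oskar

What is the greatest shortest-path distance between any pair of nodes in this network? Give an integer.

Eccentricity of each node (its greatest distance to any other): Ana:4, Beata:4, Goran:4, Ines:3, Omar:4, Oskar:3, Tomas:3, Vera:3.
The maximum eccentricity is 4, realized for instance by the pair Beata–Omar via Beata – Goran – Ines – Tomas – Omar. So the diameter is 4.

4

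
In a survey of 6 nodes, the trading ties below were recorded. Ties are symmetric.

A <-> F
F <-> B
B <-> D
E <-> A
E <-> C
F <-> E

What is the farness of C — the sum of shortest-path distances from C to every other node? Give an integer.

12

Distances from C: A:2, B:3, D:4, E:1, F:2.
Sum = 2 + 3 + 4 + 1 + 2 = 12.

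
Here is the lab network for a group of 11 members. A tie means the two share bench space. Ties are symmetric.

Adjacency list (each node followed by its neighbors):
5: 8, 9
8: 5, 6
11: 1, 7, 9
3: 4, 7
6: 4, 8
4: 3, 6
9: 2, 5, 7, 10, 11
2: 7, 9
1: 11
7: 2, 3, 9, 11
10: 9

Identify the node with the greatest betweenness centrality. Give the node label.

Unnormalized betweenness of each node: 1:0, 2:0, 3:17/2, 4:9/2, 5:19/2, 6:3, 7:27/2, 8:11/2, 9:41/2, 10:0, 11:9.
9 has the largest value, 41/2, making it the main broker — the node through which the most shortest paths run.

9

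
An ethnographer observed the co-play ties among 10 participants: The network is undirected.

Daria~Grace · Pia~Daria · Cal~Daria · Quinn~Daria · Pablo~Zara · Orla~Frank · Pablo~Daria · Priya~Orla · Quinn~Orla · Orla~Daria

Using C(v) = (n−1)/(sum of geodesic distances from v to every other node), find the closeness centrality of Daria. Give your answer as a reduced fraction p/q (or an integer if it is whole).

Distances from Daria: Cal:1, Frank:2, Grace:1, Orla:1, Pablo:1, Pia:1, Priya:2, Quinn:1, Zara:2. Sum = 12.
n = 10, so closeness = 9/12 = 3/4.

3/4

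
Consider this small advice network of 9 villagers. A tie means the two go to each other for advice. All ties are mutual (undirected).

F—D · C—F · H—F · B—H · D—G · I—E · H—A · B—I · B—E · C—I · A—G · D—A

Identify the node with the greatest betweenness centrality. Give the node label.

Unnormalized betweenness of each node: A:29/6, B:20/3, C:10/3, D:7/2, E:0, F:43/6, G:0, H:29/3, I:17/6.
H has the largest value, 29/3, making it the main broker — the node through which the most shortest paths run.

H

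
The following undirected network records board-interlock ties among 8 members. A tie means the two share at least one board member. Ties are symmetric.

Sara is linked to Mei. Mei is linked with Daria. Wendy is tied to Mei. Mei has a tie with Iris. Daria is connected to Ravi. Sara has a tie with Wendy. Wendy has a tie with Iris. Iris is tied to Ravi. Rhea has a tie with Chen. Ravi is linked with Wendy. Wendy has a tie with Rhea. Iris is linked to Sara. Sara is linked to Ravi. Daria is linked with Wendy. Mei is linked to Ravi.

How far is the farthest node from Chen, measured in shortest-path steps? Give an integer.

3

Distances from Chen: Daria:3, Iris:3, Mei:3, Ravi:3, Rhea:1, Sara:3, Wendy:2.
The largest is 3 (to Daria, Sara, Ravi, Mei, and Iris), so the eccentricity of Chen is 3.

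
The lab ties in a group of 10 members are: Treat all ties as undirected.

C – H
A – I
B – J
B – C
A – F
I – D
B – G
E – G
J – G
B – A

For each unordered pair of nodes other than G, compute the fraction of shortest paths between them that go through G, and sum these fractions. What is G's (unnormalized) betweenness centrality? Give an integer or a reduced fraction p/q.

Pairs whose geodesics pass through G — E–A: 1; E–D: 1; E–F: 1; E–I: 1; E–J: 1; E–H: 1; E–B: 1; E–C: 1.
All other pairs contribute 0.
Summing the contributions gives betweenness(G) = 8.

8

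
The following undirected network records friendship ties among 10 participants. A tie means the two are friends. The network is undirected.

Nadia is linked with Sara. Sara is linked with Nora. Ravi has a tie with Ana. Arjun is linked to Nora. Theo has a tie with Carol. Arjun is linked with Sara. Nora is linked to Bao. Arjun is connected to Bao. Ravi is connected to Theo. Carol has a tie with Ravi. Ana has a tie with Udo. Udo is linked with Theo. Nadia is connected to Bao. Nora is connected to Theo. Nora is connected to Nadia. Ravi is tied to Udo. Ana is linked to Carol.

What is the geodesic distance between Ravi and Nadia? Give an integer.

One shortest route is Ravi – Theo – Nora – Nadia, which uses 3 edges, and at distance 2 from Ravi we only reach {Nora}, which does not include Nadia. So d(Ravi,Nadia) = 3.

3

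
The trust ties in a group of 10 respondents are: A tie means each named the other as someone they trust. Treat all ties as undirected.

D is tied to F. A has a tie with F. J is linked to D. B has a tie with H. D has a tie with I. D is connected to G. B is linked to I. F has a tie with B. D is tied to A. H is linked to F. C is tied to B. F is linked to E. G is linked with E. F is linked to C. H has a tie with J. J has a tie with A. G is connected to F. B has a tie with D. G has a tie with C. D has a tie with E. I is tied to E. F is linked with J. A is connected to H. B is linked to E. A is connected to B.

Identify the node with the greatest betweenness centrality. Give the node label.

F

Unnormalized betweenness of each node: A:1/2, B:67/12, C:1/4, D:14/3, E:13/12, F:27/4, G:2/3, H:1/4, I:0, J:1/4.
F has the largest value, 27/4, making it the main broker — the node through which the most shortest paths run.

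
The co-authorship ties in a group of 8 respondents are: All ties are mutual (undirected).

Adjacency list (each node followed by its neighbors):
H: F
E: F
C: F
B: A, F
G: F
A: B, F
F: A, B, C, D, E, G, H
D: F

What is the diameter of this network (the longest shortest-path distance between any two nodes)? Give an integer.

2

Eccentricity of each node (its greatest distance to any other): A:2, B:2, C:2, D:2, E:2, F:1, G:2, H:2.
The maximum eccentricity is 2, realized for instance by the pair A–D via A – F – D. So the diameter is 2.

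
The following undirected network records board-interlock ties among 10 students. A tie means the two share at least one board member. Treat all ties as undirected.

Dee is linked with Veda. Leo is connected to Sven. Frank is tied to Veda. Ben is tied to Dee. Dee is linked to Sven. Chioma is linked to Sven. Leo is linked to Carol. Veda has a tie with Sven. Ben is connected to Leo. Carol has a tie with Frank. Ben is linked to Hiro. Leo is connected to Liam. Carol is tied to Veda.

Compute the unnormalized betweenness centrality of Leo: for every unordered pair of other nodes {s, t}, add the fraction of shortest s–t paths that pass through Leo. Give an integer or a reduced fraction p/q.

Pairs whose geodesics pass through Leo — Frank–Hiro: 1/2; Frank–Ben: 1/2; Frank–Liam: 1; Veda–Liam: 2/2; Hiro–Sven: 1/2; Hiro–Chioma: 1/2; Hiro–Carol: 1; Hiro–Liam: 1; Sven–Ben: 1/2; Sven–Carol: 1/2; Sven–Liam: 1; Ben–Chioma: 1/2; Ben–Carol: 1; Ben–Liam: 1 … (+4 more pairs).
All other pairs contribute 0.
Summing the contributions gives betweenness(Leo) = 14.

14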